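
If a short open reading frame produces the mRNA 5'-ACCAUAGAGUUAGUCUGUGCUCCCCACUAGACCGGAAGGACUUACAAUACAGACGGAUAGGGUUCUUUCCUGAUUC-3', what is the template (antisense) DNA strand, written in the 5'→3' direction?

Replace U with T to get the coding DNA strand: ACCATAGAGTTAGTCTGTGCTCCCCACTAGACCGGAAGGACTTACAATACAGACGGATAGGGTTCTTTCCTGATTC. The template strand is its reverse complement (complement TGGTATCTCAATCAGACACGAGGGGTGATCTGGCCTTCCTGAATGTTATGTCTGCCTATCCCAAGAAAGGACTAAG, then reverse).

5'-GAATCAGGAAAGAACCCTATCCGTCTGTATTGTAAGTCCTTCCGGTCTAGTGGGGAGCACAGACTAACTCTATGGT-3'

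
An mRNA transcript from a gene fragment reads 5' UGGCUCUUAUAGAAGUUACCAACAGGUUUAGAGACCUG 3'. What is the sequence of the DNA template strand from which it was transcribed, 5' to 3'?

5'-CAGGTCTCTAAACCTGTTGGTAACTTCTATAAGAGCCA-3'

Replace U with T to get the coding DNA strand: TGGCTCTTATAGAAGTTACCAACAGGTTTAGAGACCTG. The template strand is its reverse complement (complement ACCGAGAATATCTTCAATGGTTGTCCAAATCTCTGGAC, then reverse).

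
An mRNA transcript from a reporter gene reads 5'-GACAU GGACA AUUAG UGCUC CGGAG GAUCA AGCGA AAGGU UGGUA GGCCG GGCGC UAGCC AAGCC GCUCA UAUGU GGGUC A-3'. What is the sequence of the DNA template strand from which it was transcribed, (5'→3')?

Replace U with T to get the coding DNA strand: GACATGGACAATTAGTGCTCCGGAGGATCAAGCGAAAGGTTGGTAGGCCGGGCGCTAGCCAAGCCGCTCATATGTGGGTCA. The template strand is its reverse complement (complement CTGTACCTGTTAATCACGAGGCCTCCTAGTTCGCTTTCCAACCATCCGGCCCGCGATCGGTTCGGCGAGTATACACCCAGT, then reverse).

5'-TGACCCACATATGAGCGGCTTGGCTAGCGCCCGGCCTACCAACCTTTCGCTTGATCCTCCGGAGCACTAATTGTCCATGTC-3'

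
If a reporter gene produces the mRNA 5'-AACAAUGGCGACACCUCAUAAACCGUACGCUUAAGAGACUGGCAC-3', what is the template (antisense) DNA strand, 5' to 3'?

5'-GTGCCAGTCTCTTAAGCGTACGGTTTATGAGGTGTCGCCATTGTT-3'

Replace U with T to get the coding DNA strand: AACAATGGCGACACCTCATAAACCGTACGCTTAAGAGACTGGCAC. The template strand is its reverse complement (complement TTGTTACCGCTGTGGAGTATTTGGCATGCGAATTCTCTGACCGTG, then reverse).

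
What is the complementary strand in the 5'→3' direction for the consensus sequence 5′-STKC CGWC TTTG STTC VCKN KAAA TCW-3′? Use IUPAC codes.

5'-WGATTTMNMGBGAASCAAAGWCGGMAS-3'

Standard pairs A↔T, G↔C; ambiguity codes pair K↔M, W↔W, S↔S, V↔B, N↔N. Complement (SAMGGCWGAAACSAAGBGMNMTTTAGW), then reverse for 5'→3'.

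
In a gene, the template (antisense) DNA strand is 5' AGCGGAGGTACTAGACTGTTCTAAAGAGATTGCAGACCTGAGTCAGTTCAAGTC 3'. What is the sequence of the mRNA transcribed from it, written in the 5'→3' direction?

5′-GACUUGAACUGACUCAGGUCUGCAAUCUCUUUAGAACAGUCUAGUACCUCCGCU-3′

The mRNA has the sequence of the coding strand (reverse complement of the template) with T→U. Reverse complement of AGCGGAGGTACTAGACTGTTCTAAAGAGATTGCAGACCTGAGTCAGTTCAAGTC is GACTTGAACTGACTCAGGTCTGCAATCTCTTTAGAACAGTCTAGTACCTCCGCT; then T→U.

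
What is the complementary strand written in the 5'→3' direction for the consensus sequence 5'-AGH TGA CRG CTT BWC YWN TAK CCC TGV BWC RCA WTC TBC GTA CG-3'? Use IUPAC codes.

5′-CGTACGVAGAWTGYGWVBCAGGGMTANWRGWVAAGCYGTCADCT-3′

Standard pairs A↔T, G↔C; ambiguity codes pair R↔Y, K↔M, W↔W, B↔V, H↔D, N↔N. Complement (TCDACTGYCGAAVWGRWNATMGGGACBVWGYGTWAGAVGCATGC), then reverse for 5'→3'.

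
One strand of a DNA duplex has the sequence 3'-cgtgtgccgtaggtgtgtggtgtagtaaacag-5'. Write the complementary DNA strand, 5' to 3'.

5'-GCACACGGCATCCACACACCACATCATTTGTC-3'

The strand is given 3'→5', so its complement runs 5'→3' in the same left-to-right order: pair each base A↔T, G↔C.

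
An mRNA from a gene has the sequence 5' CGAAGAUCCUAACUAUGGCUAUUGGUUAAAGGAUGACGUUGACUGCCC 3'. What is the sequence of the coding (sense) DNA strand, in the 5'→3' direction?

The coding DNA strand has the same 5'→3' sequence as the mRNA with U replaced by T.

5'-CGAAGATCCTAACTATGGCTATTGGTTAAAGGATGACGTTGACTGCCC-3'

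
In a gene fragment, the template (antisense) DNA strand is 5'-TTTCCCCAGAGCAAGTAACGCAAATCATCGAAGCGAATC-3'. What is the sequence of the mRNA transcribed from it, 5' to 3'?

The mRNA has the sequence of the coding strand (reverse complement of the template) with T→U. Reverse complement of TTTCCCCAGAGCAAGTAACGCAAATCATCGAAGCGAATC is GATTCGCTTCGATGATTTGCGTTACTTGCTCTGGGGAAA; then T→U.

5'-GAUUCGCUUCGAUGAUUUGCGUUACUUGCUCUGGGGAAA-3'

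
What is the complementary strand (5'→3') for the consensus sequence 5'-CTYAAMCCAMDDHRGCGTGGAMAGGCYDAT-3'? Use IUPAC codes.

5'-ATHRGCCTKTCCACGCYDHHKTGGKTTRAG-3'

Standard pairs A↔T, G↔C; ambiguity codes pair R↔Y, M↔K, D↔H. Complement (GARTTKGGTKHHDYCGCACCTKTCCGRHTA), then reverse for 5'→3'.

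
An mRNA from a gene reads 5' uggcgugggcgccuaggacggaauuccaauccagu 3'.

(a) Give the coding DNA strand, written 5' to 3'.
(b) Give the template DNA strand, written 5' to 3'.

(a) 5′-TGGCGTGGGCGCCTAGGACGGAATTCCAATCCAGT-3′
(b) 5'-ACTGGATTGGAATTCCGTCCTAGGCGCCCACGCCA-3'

(a) The coding strand matches the mRNA with U→T.
(b) The template strand is the reverse complement of the coding strand.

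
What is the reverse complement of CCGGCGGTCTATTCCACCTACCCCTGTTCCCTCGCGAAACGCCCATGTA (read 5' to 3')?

Complement each base (A↔T, G↔C): GGCCGCCAGATAAGGTGGATGGGGACAAGGGAGCGCTTTGCGGGTACAT. Then reverse.

5'-TACATGGGCGTTTCGCGAGGGAACAGGGGTAGGTGGAATAGACCGCCGG-3'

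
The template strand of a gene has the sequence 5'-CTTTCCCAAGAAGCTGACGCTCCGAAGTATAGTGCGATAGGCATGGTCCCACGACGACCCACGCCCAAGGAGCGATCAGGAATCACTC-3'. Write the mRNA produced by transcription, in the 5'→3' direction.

5'-GAGUGAUUCCUGAUCGCUCCUUGGGCGUGGGUCGUCGUGGGACCAUGCCUAUCGCACUAUACUUCGGAGCGUCAGCUUCUUGGGAAAG-3'

RNA polymerase reads the template 3'→5' and synthesizes mRNA 5'→3' by base-pairing (A→U, T→A, G↔C). The complement of the template is GAAAGGGTTCTTCGACTGCGAGGCTTCATATCACGCTATCCGTACCAGGGTGCTGCTGGGTGCGGGTTCCTCGCTAGTCCTTAGTGAG; antiparallel, so 5'→3' the coding strand is GAGTGATTCCTGATCGCTCCTTGGGCGTGGGTCGTCGTGGGACCATGCCTATCGCACTATACTTCGGAGCGTCAGCTTCTTGGGAAAG. Replace T with U for the mRNA.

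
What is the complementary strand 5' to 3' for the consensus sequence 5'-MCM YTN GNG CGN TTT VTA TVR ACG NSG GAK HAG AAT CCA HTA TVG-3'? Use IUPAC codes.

5'-CBATADTGGATTCTDMTCCSNCGTYBATABAAANCGCNCNARKGK-3'

Standard pairs A↔T, G↔C; ambiguity codes pair R↔Y, M↔K, S↔S, H↔D, V↔B, N↔N. Complement (KGKRANCNCGCNAAABATABYTGCNSCCTMDTCTTAGGTDATABC), then reverse for 5'→3'.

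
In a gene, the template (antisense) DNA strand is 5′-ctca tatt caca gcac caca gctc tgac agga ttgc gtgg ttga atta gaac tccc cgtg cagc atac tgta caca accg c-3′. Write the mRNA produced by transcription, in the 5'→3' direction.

The mRNA has the sequence of the coding strand (reverse complement of the template) with T→U. Reverse complement of CTCATATTCACAGCACCACAGCTCTGACAGGATTGCGTGGTTGAATTAGAACTCCCCGTGCAGCATACTGTACACAACCGC is GCGGTTGTGTACAGTATGCTGCACGGGGAGTTCTAATTCAACCACGCAATCCTGTCAGAGCTGTGGTGCTGTGAATATGAG; then T→U.

5'-GCGGUUGUGUACAGUAUGCUGCACGGGGAGUUCUAAUUCAACCACGCAAUCCUGUCAGAGCUGUGGUGCUGUGAAUAUGAG-3'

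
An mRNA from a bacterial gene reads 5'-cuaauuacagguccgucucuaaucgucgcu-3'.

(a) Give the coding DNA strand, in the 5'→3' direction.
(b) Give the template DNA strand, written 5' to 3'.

(a) 5'-CTAATTACAGGTCCGTCTCTAATCGTCGCT-3'
(b) 5'-AGCGACGATTAGAGACGGACCTGTAATTAG-3'

(a) The coding strand matches the mRNA with U→T.
(b) The template strand is the reverse complement of the coding strand.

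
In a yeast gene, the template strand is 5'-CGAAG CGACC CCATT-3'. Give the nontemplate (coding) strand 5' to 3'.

5'-AATGGGGTCGCTTCG-3'

The coding strand is complementary and antiparallel to the template: take the complement (A↔T, G↔C) and reverse.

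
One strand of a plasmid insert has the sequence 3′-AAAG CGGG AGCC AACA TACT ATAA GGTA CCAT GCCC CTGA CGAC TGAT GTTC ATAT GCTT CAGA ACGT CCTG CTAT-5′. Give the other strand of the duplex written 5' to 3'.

The strand is given 3'→5', so its complement runs 5'→3' in the same left-to-right order: pair each base A↔T, G↔C.

5′-TTTCGCCCTCGGTTGTATGATATTCCATGGTACGGGGACTGCTGACTACAAGTATACGAAGTCTTGCAGGACGATA-3′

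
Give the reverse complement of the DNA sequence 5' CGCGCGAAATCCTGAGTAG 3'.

5'-CTACTCAGGATTTCGCGCG-3'

Complement each base (A↔T, G↔C): GCGCGCTTTAGGACTCATC. Then reverse.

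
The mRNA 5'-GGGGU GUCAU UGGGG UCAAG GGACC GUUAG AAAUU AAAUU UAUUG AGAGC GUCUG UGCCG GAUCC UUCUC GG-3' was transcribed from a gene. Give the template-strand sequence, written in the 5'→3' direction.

Replace U with T to get the coding DNA strand: GGGGTGTCATTGGGGTCAAGGGACCGTTAGAAATTAAATTTATTGAGAGCGTCTGTGCCGGATCCTTCTCGG. The template strand is its reverse complement (complement CCCCACAGTAACCCCAGTTCCCTGGCAATCTTTAATTTAAATAACTCTCGCAGACACGGCCTAGGAAGAGCC, then reverse).

5'-CCGAGAAGGATCCGGCACAGACGCTCTCAATAAATTTAATTTCTAACGGTCCCTTGACCCCAATGACACCCC-3'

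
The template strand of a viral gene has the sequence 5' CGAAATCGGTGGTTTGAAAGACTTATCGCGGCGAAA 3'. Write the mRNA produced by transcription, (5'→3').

The mRNA has the sequence of the coding strand (reverse complement of the template) with T→U. Reverse complement of CGAAATCGGTGGTTTGAAAGACTTATCGCGGCGAAA is TTTCGCCGCGATAAGTCTTTCAAACCACCGATTTCG; then T→U.

5'-UUUCGCCGCGAUAAGUCUUUCAAACCACCGAUUUCG-3'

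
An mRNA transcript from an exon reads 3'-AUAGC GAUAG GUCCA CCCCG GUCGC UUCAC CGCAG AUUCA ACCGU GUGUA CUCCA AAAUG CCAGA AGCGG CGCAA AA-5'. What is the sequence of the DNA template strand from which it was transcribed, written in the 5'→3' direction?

Written 5'→3' the mRNA is AAAACGCGGCGAAGACCGUAAAACCUCAUGUGUGCCAACUUAGACGCCACUUCGCUGGCCCCACCUGGAUAGCGAUA, so the coding DNA strand is AAAACGCGGCGAAGACCGTAAAACCTCATGTGTGCCAACTTAGACGCCACTTCGCTGGCCCCACCTGGATAGCGATA. The template is its reverse complement.

5'-TATCGCTATCCAGGTGGGGCCAGCGAAGTGGCGTCTAAGTTGGCACACATGAGGTTTTACGGTCTTCGCCGCGTTTT-3'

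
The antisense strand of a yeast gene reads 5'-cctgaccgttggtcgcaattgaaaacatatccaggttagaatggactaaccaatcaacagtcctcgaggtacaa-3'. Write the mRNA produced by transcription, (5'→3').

RNA polymerase reads the template 3'→5' and synthesizes mRNA 5'→3' by base-pairing (A→U, T→A, G↔C). The complement of the template is GGACTGGCAACCAGCGTTAACTTTTGTATAGGTCCAATCTTACCTGATTGGTTAGTTGTCAGGAGCTCCATGTT; antiparallel, so 5'→3' the coding strand is TTGTACCTCGAGGACTGTTGATTGGTTAGTCCATTCTAACCTGGATATGTTTTCAATTGCGACCAACGGTCAGG. Replace T with U for the mRNA.

5'-UUGUACCUCGAGGACUGUUGAUUGGUUAGUCCAUUCUAACCUGGAUAUGUUUUCAAUUGCGACCAACGGUCAGG-3'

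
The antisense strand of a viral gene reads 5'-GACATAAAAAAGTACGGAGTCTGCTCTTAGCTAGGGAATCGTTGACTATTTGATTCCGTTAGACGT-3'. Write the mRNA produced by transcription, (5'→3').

5'-ACGUCUAACGGAAUCAAAUAGUCAACGAUUCCCUAGCUAAGAGCAGACUCCGUACUUUUUUAUGUC-3'

The mRNA has the sequence of the coding strand (reverse complement of the template) with T→U. Reverse complement of GACATAAAAAAGTACGGAGTCTGCTCTTAGCTAGGGAATCGTTGACTATTTGATTCCGTTAGACGT is ACGTCTAACGGAATCAAATAGTCAACGATTCCCTAGCTAAGAGCAGACTCCGTACTTTTTTATGTC; then T→U.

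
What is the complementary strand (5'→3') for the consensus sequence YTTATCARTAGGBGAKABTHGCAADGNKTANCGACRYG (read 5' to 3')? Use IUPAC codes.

5'-CRYGTCGNTAMNCHTTGCDAVTMTCVCCTAYTGATAAR-3'

Standard pairs A↔T, G↔C; ambiguity codes pair R↔Y, K↔M, B↔V, D↔H, N↔N. Complement (RAATAGTYATCCVCTMTVADCGTTHCNMATNGCTGYRC), then reverse for 5'→3'.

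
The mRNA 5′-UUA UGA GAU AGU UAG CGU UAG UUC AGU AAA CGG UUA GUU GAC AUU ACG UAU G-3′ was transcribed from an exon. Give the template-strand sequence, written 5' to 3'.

Replace U with T to get the coding DNA strand: TTATGAGATAGTTAGCGTTAGTTCAGTAAACGGTTAGTTGACATTACGTATG. The template strand is its reverse complement (complement AATACTCTATCAATCGCAATCAAGTCATTTGCCAATCAACTGTAATGCATAC, then reverse).

5′-CATACGTAATGTCAACTAACCGTTTACTGAACTAACGCTAACTATCTCATAA-3′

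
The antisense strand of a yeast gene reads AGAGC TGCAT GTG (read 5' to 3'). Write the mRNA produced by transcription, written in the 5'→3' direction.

The mRNA has the sequence of the coding strand (reverse complement of the template) with T→U. Reverse complement of AGAGCTGCATGTG is CACATGCAGCTCT; then T→U.

5'-CACAUGCAGCUCU-3'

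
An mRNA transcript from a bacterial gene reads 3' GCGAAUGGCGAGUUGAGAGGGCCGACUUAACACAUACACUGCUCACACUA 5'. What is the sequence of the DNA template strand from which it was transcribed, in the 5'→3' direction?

Written 5'→3' the mRNA is AUCACACUCGUCACAUACACAAUUCAGCCGGGAGAGUUGAGCGGUAAGCG, so the coding DNA strand is ATCACACTCGTCACATACACAATTCAGCCGGGAGAGTTGAGCGGTAAGCG. The template is its reverse complement.

5′-CGCTTACCGCTCAACTCTCCCGGCTGAATTGTGTATGTGACGAGTGTGAT-3′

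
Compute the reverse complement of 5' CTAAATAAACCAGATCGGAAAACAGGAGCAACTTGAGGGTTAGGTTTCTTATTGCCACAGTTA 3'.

Complement each base (A↔T, G↔C): GATTTATTTGGTCTAGCCTTTTGTCCTCGTTGAACTCCCAATCCAAAGAATAACGGTGTCAAT. Then reverse.

5'-TAACTGTGGCAATAAGAAACCTAACCCTCAAGTTGCTCCTGTTTTCCGATCTGGTTTATTTAG-3'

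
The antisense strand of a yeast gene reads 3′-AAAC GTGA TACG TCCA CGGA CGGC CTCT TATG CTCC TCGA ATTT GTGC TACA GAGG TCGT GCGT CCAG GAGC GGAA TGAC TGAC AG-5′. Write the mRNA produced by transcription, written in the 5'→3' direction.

5′-UUUGCACUAUGCAGGUGCCUGCCGGAGAAUACGAGGAGCUUAAACACGAUGUCUCCAGCACGCAGGUCCUCGCCUUACUGACUGUC-3′

Reading the template 3'→5' as shown, RNA polymerase pairs each base (A→U, T→A, G↔C) to build mRNA 5'→3' directly.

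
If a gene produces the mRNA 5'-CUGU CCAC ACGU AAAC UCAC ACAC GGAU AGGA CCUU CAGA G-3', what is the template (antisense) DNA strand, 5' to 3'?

Replace U with T to get the coding DNA strand: CTGTCCACACGTAAACTCACACACGGATAGGACCTTCAGAG. The template strand is its reverse complement (complement GACAGGTGTGCATTTGAGTGTGTGCCTATCCTGGAAGTCTC, then reverse).

5'-CTCTGAAGGTCCTATCCGTGTGTGAGTTTACGTGTGGACAG-3'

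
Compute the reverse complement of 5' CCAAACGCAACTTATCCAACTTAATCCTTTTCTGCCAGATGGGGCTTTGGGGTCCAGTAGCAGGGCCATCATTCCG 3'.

5'-CGGAATGATGGCCCTGCTACTGGACCCCAAAGCCCCATCTGGCAGAAAAGGATTAAGTTGGATAAGTTGCGTTTGG-3'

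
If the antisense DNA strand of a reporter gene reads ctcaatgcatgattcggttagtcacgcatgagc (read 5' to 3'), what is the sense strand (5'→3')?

5'-GCTCATGCGTGACTAACCGAATCATGCATTGAG-3'

The coding strand is complementary and antiparallel to the template: take the complement (A↔T, G↔C) and reverse.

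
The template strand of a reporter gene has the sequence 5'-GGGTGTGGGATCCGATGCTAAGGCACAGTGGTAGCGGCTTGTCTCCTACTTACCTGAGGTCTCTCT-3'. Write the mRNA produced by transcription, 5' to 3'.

The mRNA has the sequence of the coding strand (reverse complement of the template) with T→U. Reverse complement of GGGTGTGGGATCCGATGCTAAGGCACAGTGGTAGCGGCTTGTCTCCTACTTACCTGAGGTCTCTCT is AGAGAGACCTCAGGTAAGTAGGAGACAAGCCGCTACCACTGTGCCTTAGCATCGGATCCCACACCC; then T→U.

5'-AGAGAGACCUCAGGUAAGUAGGAGACAAGCCGCUACCACUGUGCCUUAGCAUCGGAUCCCACACCC-3'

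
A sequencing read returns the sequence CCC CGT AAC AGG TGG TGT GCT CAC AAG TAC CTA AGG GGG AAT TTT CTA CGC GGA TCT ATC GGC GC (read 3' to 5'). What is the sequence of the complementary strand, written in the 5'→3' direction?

The strand is given 3'→5', so its complement runs 5'→3' in the same left-to-right order: pair each base A↔T, G↔C.

5'-GGGGCATTGTCCACCACACGAGTGTTCATGGATTCCCCCTTAAAAGATGCGCCTAGATAGCCGCG-3'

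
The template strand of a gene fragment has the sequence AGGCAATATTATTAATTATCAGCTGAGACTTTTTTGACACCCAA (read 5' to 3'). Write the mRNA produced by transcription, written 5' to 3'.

5'-UUGGGUGUCAAAAAAGUCUCAGCUGAUAAUUAAUAAUAUUGCCU-3'

RNA polymerase reads the template 3'→5' and synthesizes mRNA 5'→3' by base-pairing (A→U, T→A, G↔C). The complement of the template is TCCGTTATAATAATTAATAGTCGACTCTGAAAAAACTGTGGGTT; antiparallel, so 5'→3' the coding strand is TTGGGTGTCAAAAAAGTCTCAGCTGATAATTAATAATATTGCCT. Replace T with U for the mRNA.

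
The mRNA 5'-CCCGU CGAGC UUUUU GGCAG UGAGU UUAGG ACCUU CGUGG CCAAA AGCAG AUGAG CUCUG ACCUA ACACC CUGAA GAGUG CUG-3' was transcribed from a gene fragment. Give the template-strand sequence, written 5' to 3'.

5'-CAGCACTCTTCAGGGTGTTAGGTCAGAGCTCATCTGCTTTTGGCCACGAAGGTCCTAAACTCACTGCCAAAAAGCTCGACGGG-3'

Replace U with T to get the coding DNA strand: CCCGTCGAGCTTTTTGGCAGTGAGTTTAGGACCTTCGTGGCCAAAAGCAGATGAGCTCTGACCTAACACCCTGAAGAGTGCTG. The template strand is its reverse complement (complement GGGCAGCTCGAAAAACCGTCACTCAAATCCTGGAAGCACCGGTTTTCGTCTACTCGAGACTGGATTGTGGGACTTCTCACGAC, then reverse).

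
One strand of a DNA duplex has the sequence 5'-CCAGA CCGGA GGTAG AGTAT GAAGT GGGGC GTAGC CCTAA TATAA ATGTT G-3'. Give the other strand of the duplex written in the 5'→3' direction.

The complement of CCAGACCGGAGGTAGAGTATGAAGTGGGGCGTAGCCCTAATATAAATGTTG is GGTCTGGCCTCCATCTCATACTTCACCCCGCATCGGGATTATATTTACAAC (A↔T, G↔C). DNA strands are antiparallel, so the complementary strand runs 3'→5'; reversing gives the 5'→3' form.

5'-CAACATTTATATTAGGGCTACGCCCCACTTCATACTCTACCTCCGGTCTGG-3'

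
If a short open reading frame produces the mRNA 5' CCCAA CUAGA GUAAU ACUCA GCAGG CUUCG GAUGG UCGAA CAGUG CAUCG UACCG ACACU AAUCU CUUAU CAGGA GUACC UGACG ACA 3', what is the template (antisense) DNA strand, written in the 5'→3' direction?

Replace U with T to get the coding DNA strand: CCCAACTAGAGTAATACTCAGCAGGCTTCGGATGGTCGAACAGTGCATCGTACCGACACTAATCTCTTATCAGGAGTACCTGACGACA. The template strand is its reverse complement (complement GGGTTGATCTCATTATGAGTCGTCCGAAGCCTACCAGCTTGTCACGTAGCATGGCTGTGATTAGAGAATAGTCCTCATGGACTGCTGT, then reverse).

5′-TGTCGTCAGGTACTCCTGATAAGAGATTAGTGTCGGTACGATGCACTGTTCGACCATCCGAAGCCTGCTGAGTATTACTCTAGTTGGG-3′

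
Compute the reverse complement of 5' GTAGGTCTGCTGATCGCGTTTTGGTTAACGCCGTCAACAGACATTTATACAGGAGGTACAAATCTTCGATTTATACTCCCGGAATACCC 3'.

Reading the sequence 3'→5' and pairing each base (A↔T, G↔C) gives the reverse complement directly.

5'-GGGTATTCCGGGAGTATAAATCGAAGATTTGTACCTCCTGTATAAATGTCTGTTGACGGCGTTAACCAAAACGCGATCAGCAGACCTAC-3'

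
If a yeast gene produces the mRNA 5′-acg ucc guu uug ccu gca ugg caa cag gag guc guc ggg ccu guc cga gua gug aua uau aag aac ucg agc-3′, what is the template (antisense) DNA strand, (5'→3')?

Replace U with T to get the coding DNA strand: ACGTCCGTTTTGCCTGCATGGCAACAGGAGGTCGTCGGGCCTGTCCGAGTAGTGATATATAAGAACTCGAGC. The template strand is its reverse complement (complement TGCAGGCAAAACGGACGTACCGTTGTCCTCCAGCAGCCCGGACAGGCTCATCACTATATATTCTTGAGCTCG, then reverse).

5'-GCTCGAGTTCTTATATATCACTACTCGGACAGGCCCGACGACCTCCTGTTGCCATGCAGGCAAAACGGACGT-3'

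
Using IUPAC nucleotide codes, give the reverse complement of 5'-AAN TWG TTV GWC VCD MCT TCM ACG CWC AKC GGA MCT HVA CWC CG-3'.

5'-CGGWGTBDAGKTCCGMTGWGCGTKGAAGKHGBGWCBAACWANTT-3'

Standard pairs A↔T, G↔C; ambiguity codes pair M↔K, W↔W, D↔H, V↔B, N↔N. Complement (TTNAWCAABCWGBGHKGAAGKTGCGWGTMGCCTKGADBTGWGGC), then reverse for 5'→3'.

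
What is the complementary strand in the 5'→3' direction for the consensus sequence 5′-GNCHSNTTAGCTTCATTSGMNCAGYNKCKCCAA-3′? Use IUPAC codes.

Standard pairs A↔T, G↔C; ambiguity codes pair Y↔R, M↔K, S↔S, H↔D, N↔N. Complement (CNGDSNAATCGAAGTAASCKNGTCRNMGMGGTT), then reverse for 5'→3'.

5'-TTGGMGMNRCTGNKCSAATGAAGCTAANSDGNC-3'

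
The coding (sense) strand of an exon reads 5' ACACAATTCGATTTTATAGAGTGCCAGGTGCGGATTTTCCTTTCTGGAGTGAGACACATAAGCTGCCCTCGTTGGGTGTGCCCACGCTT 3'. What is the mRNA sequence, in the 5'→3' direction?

5'-ACACAAUUCGAUUUUAUAGAGUGCCAGGUGCGGAUUUUCCUUUCUGGAGUGAGACACAUAAGCUGCCCUCGUUGGGUGUGCCCACGCUU-3'

mRNA has the coding-strand sequence with U in place of T.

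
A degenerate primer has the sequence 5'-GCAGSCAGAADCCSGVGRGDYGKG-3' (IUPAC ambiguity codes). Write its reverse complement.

5'-CMCRHCYCBCSGGHTTCTGSCTGC-3'

Standard pairs A↔T, G↔C; ambiguity codes pair R↔Y, K↔M, S↔S, D↔H, V↔B. Complement (CGTCSGTCTTHGGSCBCYCHRCMC), then reverse for 5'→3'.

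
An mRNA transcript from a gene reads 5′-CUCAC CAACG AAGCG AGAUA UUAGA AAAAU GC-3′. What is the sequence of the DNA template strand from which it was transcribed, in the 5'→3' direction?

Replace U with T to get the coding DNA strand: CTCACCAACGAAGCGAGATATTAGAAAAATGC. The template strand is its reverse complement (complement GAGTGGTTGCTTCGCTCTATAATCTTTTTACG, then reverse).

5'-GCATTTTTCTAATATCTCGCTTCGTTGGTGAG-3'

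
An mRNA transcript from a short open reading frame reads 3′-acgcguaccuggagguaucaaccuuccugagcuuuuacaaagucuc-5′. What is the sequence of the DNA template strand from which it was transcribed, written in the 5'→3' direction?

5'-TGCGCATGGACCTCCATAGTTGGAAGGACTCGAAAATGTTTCAGAG-3'

Written 5'→3' the mRNA is CUCUGAAACAUUUUCGAGUCCUUCCAACUAUGGAGGUCCAUGCGCA, so the coding DNA strand is CTCTGAAACATTTTCGAGTCCTTCCAACTATGGAGGTCCATGCGCA. The template is its reverse complement.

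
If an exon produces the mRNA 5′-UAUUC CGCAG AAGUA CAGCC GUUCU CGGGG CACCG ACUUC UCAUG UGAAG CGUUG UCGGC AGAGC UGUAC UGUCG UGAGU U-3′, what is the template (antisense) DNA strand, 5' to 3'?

Replace U with T to get the coding DNA strand: TATTCCGCAGAAGTACAGCCGTTCTCGGGGCACCGACTTCTCATGTGAAGCGTTGTCGGCAGAGCTGTACTGTCGTGAGTT. The template strand is its reverse complement (complement ATAAGGCGTCTTCATGTCGGCAAGAGCCCCGTGGCTGAAGAGTACACTTCGCAACAGCCGTCTCGACATGACAGCACTCAA, then reverse).

5'-AACTCACGACAGTACAGCTCTGCCGACAACGCTTCACATGAGAAGTCGGTGCCCCGAGAACGGCTGTACTTCTGCGGAATA-3'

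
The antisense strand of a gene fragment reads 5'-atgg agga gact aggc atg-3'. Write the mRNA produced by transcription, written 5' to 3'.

5′-CAUGCCUAGUCUCCUCCAU-3′

The mRNA has the sequence of the coding strand (reverse complement of the template) with T→U. Reverse complement of ATGGAGGAGACTAGGCATG is CATGCCTAGTCTCCTCCAT; then T→U.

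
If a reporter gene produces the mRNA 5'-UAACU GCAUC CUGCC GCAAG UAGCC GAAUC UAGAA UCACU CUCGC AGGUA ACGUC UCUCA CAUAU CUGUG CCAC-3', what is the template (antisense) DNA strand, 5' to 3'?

5′-GTGGCACAGATATGTGAGAGACGTTACCTGCGAGAGTGATTCTAGATTCGGCTACTTGCGGCAGGATGCAGTTA-3′

Replace U with T to get the coding DNA strand: TAACTGCATCCTGCCGCAAGTAGCCGAATCTAGAATCACTCTCGCAGGTAACGTCTCTCACATATCTGTGCCAC. The template strand is its reverse complement (complement ATTGACGTAGGACGGCGTTCATCGGCTTAGATCTTAGTGAGAGCGTCCATTGCAGAGAGTGTATAGACACGGTG, then reverse).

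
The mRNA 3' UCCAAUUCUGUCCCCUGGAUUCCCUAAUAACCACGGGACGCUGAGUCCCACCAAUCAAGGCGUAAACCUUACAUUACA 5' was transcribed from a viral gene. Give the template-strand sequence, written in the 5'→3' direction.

5′-AGGTTAAGACAGGGGACCTAAGGGATTATTGGTGCCCTGCGACTCAGGGTGGTTAGTTCCGCATTTGGAATGTAATGT-3′

Written 5'→3' the mRNA is ACAUUACAUUCCAAAUGCGGAACUAACCACCCUGAGUCGCAGGGCACCAAUAAUCCCUUAGGUCCCCUGUCUUAACCU, so the coding DNA strand is ACATTACATTCCAAATGCGGAACTAACCACCCTGAGTCGCAGGGCACCAATAATCCCTTAGGTCCCCTGTCTTAACCT. The template is its reverse complement.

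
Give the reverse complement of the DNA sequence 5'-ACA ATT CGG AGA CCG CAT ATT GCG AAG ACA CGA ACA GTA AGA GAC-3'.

5'-GTCTCTTACTGTTCGTGTCTTCGCAATATGCGGTCTCCGAATTGT-3'

Reading the sequence 3'→5' and pairing each base (A↔T, G↔C) gives the reverse complement directly.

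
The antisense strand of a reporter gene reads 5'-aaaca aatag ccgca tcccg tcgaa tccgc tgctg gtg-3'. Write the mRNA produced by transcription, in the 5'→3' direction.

5′-CACCAGCAGCGGAUUCGACGGGAUGCGGCUAUUUGUUU-3′

RNA polymerase reads the template 3'→5' and synthesizes mRNA 5'→3' by base-pairing (A→U, T→A, G↔C). The complement of the template is TTTGTTTATCGGCGTAGGGCAGCTTAGGCGACGACCAC; antiparallel, so 5'→3' the coding strand is CACCAGCAGCGGATTCGACGGGATGCGGCTATTTGTTT. Replace T with U for the mRNA.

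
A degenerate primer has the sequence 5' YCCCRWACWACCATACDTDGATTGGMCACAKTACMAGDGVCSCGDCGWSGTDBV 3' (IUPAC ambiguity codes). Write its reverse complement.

Standard pairs A↔T, G↔C; ambiguity codes pair R↔Y, M↔K, W↔W, S↔S, B↔V, D↔H. Complement (RGGGYWTGWTGGTATGHAHCTAACCKGTGTMATGKTCHCBGSGCHGCWSCAHVB), then reverse for 5'→3'.

5′-BVHACSWCGHCGSGBCHCTKGTAMTGTGKCCAATCHAHGTATGGTWGTWYGGGR-3′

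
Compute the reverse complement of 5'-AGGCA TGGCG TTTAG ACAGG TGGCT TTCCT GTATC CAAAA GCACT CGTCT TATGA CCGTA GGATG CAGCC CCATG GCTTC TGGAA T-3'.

5′-ATTCCAGAAGCCATGGGGCTGCATCCTACGGTCATAAGACGAGTGCTTTTGGATACAGGAAAGCCACCTGTCTAAACGCCATGCCT-3′

Reading the sequence 3'→5' and pairing each base (A↔T, G↔C) gives the reverse complement directly.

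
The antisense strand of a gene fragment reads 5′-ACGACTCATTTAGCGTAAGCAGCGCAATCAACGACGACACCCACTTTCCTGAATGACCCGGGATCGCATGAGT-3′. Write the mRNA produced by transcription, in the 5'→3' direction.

5′-ACUCAUGCGAUCCCGGGUCAUUCAGGAAAGUGGGUGUCGUCGUUGAUUGCGCUGCUUACGCUAAAUGAGUCGU-3′

RNA polymerase reads the template 3'→5' and synthesizes mRNA 5'→3' by base-pairing (A→U, T→A, G↔C). The complement of the template is TGCTGAGTAAATCGCATTCGTCGCGTTAGTTGCTGCTGTGGGTGAAAGGACTTACTGGGCCCTAGCGTACTCA; antiparallel, so 5'→3' the coding strand is ACTCATGCGATCCCGGGTCATTCAGGAAAGTGGGTGTCGTCGTTGATTGCGCTGCTTACGCTAAATGAGTCGT. Replace T with U for the mRNA.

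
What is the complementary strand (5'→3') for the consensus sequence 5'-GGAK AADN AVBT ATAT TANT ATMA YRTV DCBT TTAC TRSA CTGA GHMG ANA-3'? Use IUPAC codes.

5'-TNTCKDCTCAGTSYAGTAAAVGHBAYRTKATANTAATATAVBTNHTTMTCC-3'

Standard pairs A↔T, G↔C; ambiguity codes pair R↔Y, M↔K, S↔S, B↔V, D↔H, N↔N. Complement (CCTMTTHNTBVATATAATNATAKTRYABHGVAAATGAYSTGACTCDKCTNT), then reverse for 5'→3'.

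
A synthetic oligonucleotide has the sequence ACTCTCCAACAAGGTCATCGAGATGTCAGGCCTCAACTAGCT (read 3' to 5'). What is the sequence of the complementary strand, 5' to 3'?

5′-TGAGAGGTTGTTCCAGTAGCTCTACAGTCCGGAGTTGATCGA-3′

The strand is given 3'→5', so its complement runs 5'→3' in the same left-to-right order: pair each base A↔T, G↔C.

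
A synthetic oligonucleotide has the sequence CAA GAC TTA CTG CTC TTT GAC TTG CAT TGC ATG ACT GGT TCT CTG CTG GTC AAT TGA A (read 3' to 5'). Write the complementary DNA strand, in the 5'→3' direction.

5′-GTTCTGAATGACGAGAAACTGAACGTAACGTACTGACCAAGAGACGACCAGTTAACTT-3′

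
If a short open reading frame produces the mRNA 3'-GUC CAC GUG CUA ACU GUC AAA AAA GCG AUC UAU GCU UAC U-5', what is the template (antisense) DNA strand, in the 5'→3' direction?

Written 5'→3' the mRNA is UCAUUCGUAUCUAGCGAAAAAACUGUCAAUCGUGCACCUG, so the coding DNA strand is TCATTCGTATCTAGCGAAAAAACTGTCAATCGTGCACCTG. The template is its reverse complement.

5′-CAGGTGCACGATTGACAGTTTTTTCGCTAGATACGAATGA-3′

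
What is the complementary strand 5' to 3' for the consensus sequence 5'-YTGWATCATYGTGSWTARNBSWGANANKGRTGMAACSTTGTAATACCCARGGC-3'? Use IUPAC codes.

Standard pairs A↔T, G↔C; ambiguity codes pair R↔Y, M↔K, W↔W, S↔S, B↔V, N↔N. Complement (RACWTAGTARCACSWATYNVSWCTNTNMCYACKTTGSAACATTATGGGTYCCG), then reverse for 5'→3'.

5'-GCCYTGGGTATTACAASGTTKCAYCMNTNTCWSVNYTAWSCACRATGATWCAR-3'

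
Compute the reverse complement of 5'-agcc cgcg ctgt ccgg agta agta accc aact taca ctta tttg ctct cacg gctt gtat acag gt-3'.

Complement each base (A↔T, G↔C): TCGGGCGCGACAGGCCTCATTCATTGGGTTGAATGTGAATAAACGAGAGTGCCGAACATATGTCCA. Then reverse.

5'-ACCTGTATACAAGCCGTGAGAGCAAATAAGTGTAAGTTGGGTTACTTACTCCGGACAGCGCGGGCT-3'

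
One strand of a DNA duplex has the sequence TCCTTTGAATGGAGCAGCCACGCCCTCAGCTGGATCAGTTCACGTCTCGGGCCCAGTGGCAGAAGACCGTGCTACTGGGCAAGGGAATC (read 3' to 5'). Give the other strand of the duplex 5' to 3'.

5'-AGGAAACTTACCTCGTCGGTGCGGGAGTCGACCTAGTCAAGTGCAGAGCCCGGGTCACCGTCTTCTGGCACGATGACCCGTTCCCTTAG-3'

The strand is given 3'→5', so its complement runs 5'→3' in the same left-to-right order: pair each base A↔T, G↔C.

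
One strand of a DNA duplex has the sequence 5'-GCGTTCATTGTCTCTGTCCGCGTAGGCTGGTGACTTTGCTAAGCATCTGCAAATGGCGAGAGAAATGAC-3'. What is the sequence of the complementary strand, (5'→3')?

5'-GTCATTTCTCTCGCCATTTGCAGATGCTTAGCAAAGTCACCAGCCTACGCGGACAGAGACAATGAACGC-3'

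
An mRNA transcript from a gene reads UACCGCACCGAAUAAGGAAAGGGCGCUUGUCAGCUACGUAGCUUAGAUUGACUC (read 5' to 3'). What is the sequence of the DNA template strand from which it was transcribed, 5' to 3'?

5'-GAGTCAATCTAAGCTACGTAGCTGACAAGCGCCCTTTCCTTATTCGGTGCGGTA-3'

Replace U with T to get the coding DNA strand: TACCGCACCGAATAAGGAAAGGGCGCTTGTCAGCTACGTAGCTTAGATTGACTC. The template strand is its reverse complement (complement ATGGCGTGGCTTATTCCTTTCCCGCGAACAGTCGATGCATCGAATCTAACTGAG, then reverse).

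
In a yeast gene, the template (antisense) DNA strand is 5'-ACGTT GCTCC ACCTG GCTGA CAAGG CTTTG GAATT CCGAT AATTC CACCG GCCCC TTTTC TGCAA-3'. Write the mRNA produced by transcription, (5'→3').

The mRNA has the sequence of the coding strand (reverse complement of the template) with T→U. Reverse complement of ACGTTGCTCCACCTGGCTGACAAGGCTTTGGAATTCCGATAATTCCACCGGCCCCTTTTCTGCAA is TTGCAGAAAAGGGGCCGGTGGAATTATCGGAATTCCAAAGCCTTGTCAGCCAGGTGGAGCAACGT; then T→U.

5′-UUGCAGAAAAGGGGCCGGUGGAAUUAUCGGAAUUCCAAAGCCUUGUCAGCCAGGUGGAGCAACGU-3′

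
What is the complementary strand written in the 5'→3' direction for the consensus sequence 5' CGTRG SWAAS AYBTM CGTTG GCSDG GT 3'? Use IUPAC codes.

Standard pairs A↔T, G↔C; ambiguity codes pair R↔Y, M↔K, W↔W, S↔S, B↔V, D↔H. Complement (GCAYCSWTTSTRVAKGCAACCGSHCCA), then reverse for 5'→3'.

5'-ACCHSGCCAACGKAVRTSTTWSCYACG-3'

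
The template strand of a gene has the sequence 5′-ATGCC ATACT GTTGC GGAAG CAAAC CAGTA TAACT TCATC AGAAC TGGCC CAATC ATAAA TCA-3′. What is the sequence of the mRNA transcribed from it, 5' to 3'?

5'-UGAUUUAUGAUUGGGCCAGUUCUGAUGAAGUUAUACUGGUUUGCUUCCGCAACAGUAUGGCAU-3'

RNA polymerase reads the template 3'→5' and synthesizes mRNA 5'→3' by base-pairing (A→U, T→A, G↔C). The complement of the template is TACGGTATGACAACGCCTTCGTTTGGTCATATTGAAGTAGTCTTGACCGGGTTAGTATTTAGT; antiparallel, so 5'→3' the coding strand is TGATTTATGATTGGGCCAGTTCTGATGAAGTTATACTGGTTTGCTTCCGCAACAGTATGGCAT. Replace T with U for the mRNA.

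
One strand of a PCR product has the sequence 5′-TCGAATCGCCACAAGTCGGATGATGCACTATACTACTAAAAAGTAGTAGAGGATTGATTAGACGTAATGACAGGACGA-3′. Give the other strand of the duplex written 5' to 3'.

The complement of TCGAATCGCCACAAGTCGGATGATGCACTATACTACTAAAAAGTAGTAGAGGATTGATTAGACGTAATGACAGGACGA is AGCTTAGCGGTGTTCAGCCTACTACGTGATATGATGATTTTTCATCATCTCCTAACTAATCTGCATTACTGTCCTGCT (A↔T, G↔C). DNA strands are antiparallel, so the complementary strand runs 3'→5'; reversing gives the 5'→3' form.

5'-TCGTCCTGTCATTACGTCTAATCAATCCTCTACTACTTTTTAGTAGTATAGTGCATCATCCGACTTGTGGCGATTCGA-3'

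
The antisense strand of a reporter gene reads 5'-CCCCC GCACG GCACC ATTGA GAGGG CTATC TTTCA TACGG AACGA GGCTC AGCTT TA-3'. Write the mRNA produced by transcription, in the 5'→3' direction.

RNA polymerase reads the template 3'→5' and synthesizes mRNA 5'→3' by base-pairing (A→U, T→A, G↔C). The complement of the template is GGGGGCGTGCCGTGGTAACTCTCCCGATAGAAAGTATGCCTTGCTCCGAGTCGAAAT; antiparallel, so 5'→3' the coding strand is TAAAGCTGAGCCTCGTTCCGTATGAAAGATAGCCCTCTCAATGGTGCCGTGCGGGGG. Replace T with U for the mRNA.

5′-UAAAGCUGAGCCUCGUUCCGUAUGAAAGAUAGCCCUCUCAAUGGUGCCGUGCGGGGG-3′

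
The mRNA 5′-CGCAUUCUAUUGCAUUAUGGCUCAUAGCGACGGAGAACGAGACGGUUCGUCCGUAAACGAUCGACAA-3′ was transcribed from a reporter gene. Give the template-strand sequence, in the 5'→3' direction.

5'-TTGTCGATCGTTTACGGACGAACCGTCTCGTTCTCCGTCGCTATGAGCCATAATGCAATAGAATGCG-3'

Replace U with T to get the coding DNA strand: CGCATTCTATTGCATTATGGCTCATAGCGACGGAGAACGAGACGGTTCGTCCGTAAACGATCGACAA. The template strand is its reverse complement (complement GCGTAAGATAACGTAATACCGAGTATCGCTGCCTCTTGCTCTGCCAAGCAGGCATTTGCTAGCTGTT, then reverse).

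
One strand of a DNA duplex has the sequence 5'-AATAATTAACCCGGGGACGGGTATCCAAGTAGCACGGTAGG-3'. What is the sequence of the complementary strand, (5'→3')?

5'-CCTACCGTGCTACTTGGATACCCGTCCCCGGGTTAATTATT-3'

Pairing A↔T and G↔C gives TTATTAATTGGGCCCCTGCCCATAGGTTCATCGTGCCATCC, running 3'→5'. Reverse for the 5'→3' convention.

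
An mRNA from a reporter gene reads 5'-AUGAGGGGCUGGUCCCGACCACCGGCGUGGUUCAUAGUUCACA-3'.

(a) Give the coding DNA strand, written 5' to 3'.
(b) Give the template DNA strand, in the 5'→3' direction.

(a) The coding strand matches the mRNA with U→T.
(b) The template strand is the reverse complement of the coding strand.

(a) 5'-ATGAGGGGCTGGTCCCGACCACCGGCGTGGTTCATAGTTCACA-3'
(b) 5'-TGTGAACTATGAACCACGCCGGTGGTCGGGACCAGCCCCTCAT-3'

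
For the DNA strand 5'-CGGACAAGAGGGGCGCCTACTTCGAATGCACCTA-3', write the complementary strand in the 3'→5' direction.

3'-GCCTGTTCTCCCCGCGGATGAAGCTTACGTGGAT-5'

Base-pairing A↔T, G↔C gives the complement. The complementary strand is antiparallel, so paired with a 5'→3' strand it runs 3'→5'.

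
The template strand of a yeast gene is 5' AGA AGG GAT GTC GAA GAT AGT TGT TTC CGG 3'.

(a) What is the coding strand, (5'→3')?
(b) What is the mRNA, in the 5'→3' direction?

(a) The coding strand is the reverse complement of the template: complement TCTTCCCTACAGCTTCTATCAACAAAGGCC, then reverse.
(b) mRNA has the coding-strand sequence with T→U.

(a) 5'-CCGGAAACAACTATCTTCGACATCCCTTCT-3'
(b) 5′-CCGGAAACAACUAUCUUCGACAUCCCUUCU-3′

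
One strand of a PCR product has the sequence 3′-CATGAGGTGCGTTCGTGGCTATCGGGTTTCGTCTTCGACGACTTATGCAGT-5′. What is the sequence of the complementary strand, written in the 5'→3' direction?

The strand is given 3'→5', so its complement runs 5'→3' in the same left-to-right order: pair each base A↔T, G↔C.

5'-GTACTCCACGCAAGCACCGATAGCCCAAAGCAGAAGCTGCTGAATACGTCA-3'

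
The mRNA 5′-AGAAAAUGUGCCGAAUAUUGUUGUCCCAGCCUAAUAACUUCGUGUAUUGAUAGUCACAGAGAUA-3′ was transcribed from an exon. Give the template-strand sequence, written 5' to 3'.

Replace U with T to get the coding DNA strand: AGAAAATGTGCCGAATATTGTTGTCCCAGCCTAATAACTTCGTGTATTGATAGTCACAGAGATA. The template strand is its reverse complement (complement TCTTTTACACGGCTTATAACAACAGGGTCGGATTATTGAAGCACATAACTATCAGTGTCTCTAT, then reverse).

5'-TATCTCTGTGACTATCAATACACGAAGTTATTAGGCTGGGACAACAATATTCGGCACATTTTCT-3'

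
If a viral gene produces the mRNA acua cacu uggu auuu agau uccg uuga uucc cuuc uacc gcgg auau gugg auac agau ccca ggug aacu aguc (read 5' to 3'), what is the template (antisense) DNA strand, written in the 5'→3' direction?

5'-GACTAGTTCACCTGGGATCTGTATCCACATATCCGCGGTAGAAGGGAATCAACGGAATCTAAATACCAAGTGTAGT-3'

Replace U with T to get the coding DNA strand: ACTACACTTGGTATTTAGATTCCGTTGATTCCCTTCTACCGCGGATATGTGGATACAGATCCCAGGTGAACTAGTC. The template strand is its reverse complement (complement TGATGTGAACCATAAATCTAAGGCAACTAAGGGAAGATGGCGCCTATACACCTATGTCTAGGGTCCACTTGATCAG, then reverse).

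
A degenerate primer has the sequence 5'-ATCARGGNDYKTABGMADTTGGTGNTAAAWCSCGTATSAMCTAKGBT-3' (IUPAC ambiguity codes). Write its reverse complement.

Standard pairs A↔T, G↔C; ambiguity codes pair R↔Y, M↔K, W↔W, S↔S, B↔V, D↔H, N↔N. Complement (TAGTYCCNHRMATVCKTHAACCACNATTTWGSGCATASTKGATMCVA), then reverse for 5'→3'.

5'-AVCMTAGKTSATACGSGWTTTANCACCAAHTKCVTAMRHNCCYTGAT-3'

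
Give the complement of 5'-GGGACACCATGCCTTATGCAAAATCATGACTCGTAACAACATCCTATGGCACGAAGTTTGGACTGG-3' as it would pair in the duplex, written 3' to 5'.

3'-CCCTGTGGTACGGAATACGTTTTAGTACTGAGCATTGTTGTAGGATACCGTGCTTCAAACCTGACC-5'

Base-pairing A↔T, G↔C gives the complement. The complementary strand is antiparallel, so paired with a 5'→3' strand it runs 3'→5'.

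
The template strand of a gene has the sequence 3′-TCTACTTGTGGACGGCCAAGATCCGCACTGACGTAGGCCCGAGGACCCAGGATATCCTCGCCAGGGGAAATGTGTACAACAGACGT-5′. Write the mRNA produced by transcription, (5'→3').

5'-AGAUGAACACCUGCCGGUUCUAGGCGUGACUGCAUCCGGGCUCCUGGGUCCUAUAGGAGCGGUCCCCUUUACACAUGUUGUCUGCA-3'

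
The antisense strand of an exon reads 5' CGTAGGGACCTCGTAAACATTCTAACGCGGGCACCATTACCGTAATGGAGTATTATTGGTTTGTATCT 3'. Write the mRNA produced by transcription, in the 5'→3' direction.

RNA polymerase reads the template 3'→5' and synthesizes mRNA 5'→3' by base-pairing (A→U, T→A, G↔C). The complement of the template is GCATCCCTGGAGCATTTGTAAGATTGCGCCCGTGGTAATGGCATTACCTCATAATAACCAAACATAGA; antiparallel, so 5'→3' the coding strand is AGATACAAACCAATAATACTCCATTACGGTAATGGTGCCCGCGTTAGAATGTTTACGAGGTCCCTACG. Replace T with U for the mRNA.

5′-AGAUACAAACCAAUAAUACUCCAUUACGGUAAUGGUGCCCGCGUUAGAAUGUUUACGAGGUCCCUACG-3′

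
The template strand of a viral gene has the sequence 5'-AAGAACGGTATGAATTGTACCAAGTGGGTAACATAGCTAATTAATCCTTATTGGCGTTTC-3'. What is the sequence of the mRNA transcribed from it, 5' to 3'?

RNA polymerase reads the template 3'→5' and synthesizes mRNA 5'→3' by base-pairing (A→U, T→A, G↔C). The complement of the template is TTCTTGCCATACTTAACATGGTTCACCCATTGTATCGATTAATTAGGAATAACCGCAAAG; antiparallel, so 5'→3' the coding strand is GAAACGCCAATAAGGATTAATTAGCTATGTTACCCACTTGGTACAATTCATACCGTTCTT. Replace T with U for the mRNA.

5'-GAAACGCCAAUAAGGAUUAAUUAGCUAUGUUACCCACUUGGUACAAUUCAUACCGUUCUU-3'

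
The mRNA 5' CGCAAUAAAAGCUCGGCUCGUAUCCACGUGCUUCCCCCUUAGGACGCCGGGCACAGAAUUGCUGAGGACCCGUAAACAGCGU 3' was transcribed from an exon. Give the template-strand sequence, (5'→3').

5'-ACGCTGTTTACGGGTCCTCAGCAATTCTGTGCCCGGCGTCCTAAGGGGGAAGCACGTGGATACGAGCCGAGCTTTTATTGCG-3'

Replace U with T to get the coding DNA strand: CGCAATAAAAGCTCGGCTCGTATCCACGTGCTTCCCCCTTAGGACGCCGGGCACAGAATTGCTGAGGACCCGTAAACAGCGT. The template strand is its reverse complement (complement GCGTTATTTTCGAGCCGAGCATAGGTGCACGAAGGGGGAATCCTGCGGCCCGTGTCTTAACGACTCCTGGGCATTTGTCGCA, then reverse).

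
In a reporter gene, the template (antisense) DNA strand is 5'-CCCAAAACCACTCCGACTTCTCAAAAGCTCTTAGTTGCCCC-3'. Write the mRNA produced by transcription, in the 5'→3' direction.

RNA polymerase reads the template 3'→5' and synthesizes mRNA 5'→3' by base-pairing (A→U, T→A, G↔C). The complement of the template is GGGTTTTGGTGAGGCTGAAGAGTTTTCGAGAATCAACGGGG; antiparallel, so 5'→3' the coding strand is GGGGCAACTAAGAGCTTTTGAGAAGTCGGAGTGGTTTTGGG. Replace T with U for the mRNA.

5′-GGGGCAACUAAGAGCUUUUGAGAAGUCGGAGUGGUUUUGGG-3′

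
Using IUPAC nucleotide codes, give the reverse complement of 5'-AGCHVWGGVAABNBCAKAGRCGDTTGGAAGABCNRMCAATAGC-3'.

Standard pairs A↔T, G↔C; ambiguity codes pair R↔Y, M↔K, W↔W, B↔V, D↔H, N↔N. Complement (TCGDBWCCBTTVNVGTMTCYGCHAACCTTCTVGNYKGTTATCG), then reverse for 5'→3'.

5'-GCTATTGKYNGVTCTTCCAAHCGYCTMTGVNVTTBCCWBDGCT-3'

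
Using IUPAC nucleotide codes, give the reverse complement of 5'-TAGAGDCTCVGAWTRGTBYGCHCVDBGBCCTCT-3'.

5′-AGAGGVCVHBGDGCRVACYAWTCBGAGHCTCTA-3′

Standard pairs A↔T, G↔C; ambiguity codes pair R↔Y, W↔W, B↔V, D↔H. Complement (ATCTCHGAGBCTWAYCAVRCGDGBHVCVGGAGA), then reverse for 5'→3'.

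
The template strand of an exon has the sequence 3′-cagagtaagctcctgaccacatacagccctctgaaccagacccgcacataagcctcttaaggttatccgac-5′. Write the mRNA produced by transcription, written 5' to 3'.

5′-GUCUCAUUCGAGGACUGGUGUAUGUCGGGAGACUUGGUCUGGGCGUGUAUUCGGAGAAUUCCAAUAGGCUG-3′

Reading the template 3'→5' as shown, RNA polymerase pairs each base (A→U, T→A, G↔C) to build mRNA 5'→3' directly.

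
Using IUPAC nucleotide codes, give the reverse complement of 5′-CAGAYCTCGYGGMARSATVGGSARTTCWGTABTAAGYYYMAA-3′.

Standard pairs A↔T, G↔C; ambiguity codes pair R↔Y, M↔K, W↔W, S↔S, B↔V. Complement (GTCTRGAGCRCCKTYSTABCCSTYAAGWCATVATTCRRRKTT), then reverse for 5'→3'.

5'-TTKRRRCTTAVTACWGAAYTSCCBATSYTKCCRCGAGRTCTG-3'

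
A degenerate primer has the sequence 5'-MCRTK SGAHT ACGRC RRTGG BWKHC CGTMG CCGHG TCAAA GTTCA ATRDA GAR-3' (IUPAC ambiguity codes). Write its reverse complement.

Standard pairs A↔T, G↔C; ambiguity codes pair R↔Y, M↔K, W↔W, S↔S, B↔V, D↔H. Complement (KGYAMSCTDATGCYGYYACCVWMDGGCAKCGGCDCAGTTTCAAGTTAYHTCTY), then reverse for 5'→3'.

5'-YTCTHYATTGAACTTTGACDCGGCKACGGDMWVCCAYYGYCGTADTCSMAYGK-3'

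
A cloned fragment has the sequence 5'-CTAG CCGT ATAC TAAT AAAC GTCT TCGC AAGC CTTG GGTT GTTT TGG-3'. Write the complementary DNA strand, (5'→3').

Pairing A↔T and G↔C gives GATCGGCATATGATTATTTGCAGAAGCGTTCGGAACCCAACAAAACC, running 3'→5'. Reverse for the 5'→3' convention.

5'-CCAAAACAACCCAAGGCTTGCGAAGACGTTTATTAGTATACGGCTAG-3'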